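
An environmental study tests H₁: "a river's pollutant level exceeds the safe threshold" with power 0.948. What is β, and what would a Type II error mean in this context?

β = 1 - power = 1 - 0.948 = 0.052. A Type II error is failing to reject H₀ when H₀ is false (false negative) — here, failing to conclude that a river's pollutant level exceeds the safe threshold when in fact it is true. Consequence: allowing unsafe pollution to continue.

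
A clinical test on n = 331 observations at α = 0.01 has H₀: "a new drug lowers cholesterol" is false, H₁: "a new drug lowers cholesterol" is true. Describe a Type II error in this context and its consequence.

Type II error: failing to reject H₀ when it is false — concluding that a new drug lowers cholesterol is not supported when in fact it is. Consequence: shelving an effective drug — patients miss out on a treatment that would have helped.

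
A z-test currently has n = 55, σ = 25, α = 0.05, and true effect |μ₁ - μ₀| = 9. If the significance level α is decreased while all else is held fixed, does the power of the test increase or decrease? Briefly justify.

Power decreases: a smaller α raises the critical value, so less of the H₁ sampling distribution falls in the rejection region.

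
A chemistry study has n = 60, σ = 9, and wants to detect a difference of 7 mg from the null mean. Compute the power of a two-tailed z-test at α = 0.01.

SE = σ/√n = 9/√60 = 1.162. Non-centrality λ = d/SE = 7/1.162 = 6.025. Power ≈ Φ(λ - z_{α/2}) = Φ(6.025 - 2.576) = Φ(3.449) = 1.0.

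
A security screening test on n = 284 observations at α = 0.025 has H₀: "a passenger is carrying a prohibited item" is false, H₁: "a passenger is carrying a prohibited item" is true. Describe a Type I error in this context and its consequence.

Type I error: rejecting H₀ when it is true — concluding that a passenger is carrying a prohibited item when in fact it is not. Consequence: detaining an innocent passenger — delay and inconvenience.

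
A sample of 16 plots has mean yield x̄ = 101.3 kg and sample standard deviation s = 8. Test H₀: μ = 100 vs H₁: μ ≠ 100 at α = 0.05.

t = (x̄ - μ₀)/(s/√n) = (101.3 - 100)/(8/√16) = 0.65. df = 15, critical t = ±2.131. Fail to reject H₀.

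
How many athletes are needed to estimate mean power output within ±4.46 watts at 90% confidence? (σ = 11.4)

n = (z*σ/E)² = (1.645×11.4/4.46)² = 17.7 → n = 18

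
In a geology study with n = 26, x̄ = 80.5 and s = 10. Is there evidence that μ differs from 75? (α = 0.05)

t = (x̄ - μ₀)/(s/√n) = (80.5 - 75)/(10/√26) = 2.804. df = 25, critical t = ±2.06. Reject H₀.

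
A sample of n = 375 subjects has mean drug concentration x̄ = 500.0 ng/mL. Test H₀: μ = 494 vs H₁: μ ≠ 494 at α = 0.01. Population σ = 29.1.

z = (x̄ - μ₀)/(σ/√n) = (500.0 - 494)/(29.1/√375) = 3.993. Critical value: ±2.576. Since |3.993| > 2.576, Reject H₀.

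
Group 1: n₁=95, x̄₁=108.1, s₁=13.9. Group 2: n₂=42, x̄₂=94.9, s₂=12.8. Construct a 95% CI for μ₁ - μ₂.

Difference = 13.2. SE = √(13.9²/95 + 12.8²/42) = 2.436. CI = (8.43, 17.97)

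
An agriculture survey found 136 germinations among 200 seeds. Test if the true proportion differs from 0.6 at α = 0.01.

p̂ = 0.68, p₀ = 0.6. z = (p̂ - p₀)/√(p₀(1-p₀)/n) = 2.309. Critical: ±2.576. Fail to reject H₀.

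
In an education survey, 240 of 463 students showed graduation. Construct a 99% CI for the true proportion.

p̂ = 0.518. CI = p̂ ± z*√(p̂(1-p̂)/n) = (0.459, 0.578)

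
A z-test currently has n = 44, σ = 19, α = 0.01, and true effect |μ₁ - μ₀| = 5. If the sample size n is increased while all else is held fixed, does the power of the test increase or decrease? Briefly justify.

Power increases: a larger n shrinks the standard error σ/√n, moving the sampling distribution under H₁ further from the critical value.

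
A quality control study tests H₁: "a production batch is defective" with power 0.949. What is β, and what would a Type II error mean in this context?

β = 1 - power = 1 - 0.949 = 0.051. A Type II error is failing to reject H₀ when H₀ is false (false negative) — here, failing to conclude that a production batch is defective when in fact it is true. Consequence: shipping a defective batch — faulty products reach customers.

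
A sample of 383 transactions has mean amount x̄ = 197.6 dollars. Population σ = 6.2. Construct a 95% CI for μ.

CI = x̄ ± z*(σ/√n) = 197.6 ± 1.96(6.2/√383) = 197.6 ± 0.62 = (196.98, 198.22)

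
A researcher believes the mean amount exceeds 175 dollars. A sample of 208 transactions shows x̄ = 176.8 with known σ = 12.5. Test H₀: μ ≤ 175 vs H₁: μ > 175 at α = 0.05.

z = 2.077. Critical value: 1.645. Reject H₀.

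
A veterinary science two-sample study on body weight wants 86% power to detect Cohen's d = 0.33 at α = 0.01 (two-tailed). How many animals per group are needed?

z_{α/2} = 2.576, z_β = Φ⁻¹(0.86) = 1.08. For small effect (d = 0.33): n per group = 2(z_{α/2} + z_β)²/d² = 2(2.576 + 1.08)²/0.33² = 245.5 → 246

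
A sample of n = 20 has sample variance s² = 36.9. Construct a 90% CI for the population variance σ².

df = 19. χ²_{0.05} = 30.144, χ²_{0.95} = 10.117. CI for σ² = ((n-1)s²/χ²_{α/2}, (n-1)s²/χ²_{1-α/2}) = (19·36.9/30.144, 19·36.9/10.117) = (23.26, 69.3)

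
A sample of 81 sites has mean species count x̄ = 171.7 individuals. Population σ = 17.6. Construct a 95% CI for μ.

CI = x̄ ± z*(σ/√n) = 171.7 ± 1.96(17.6/√81) = 171.7 ± 3.83 = (167.87, 175.53)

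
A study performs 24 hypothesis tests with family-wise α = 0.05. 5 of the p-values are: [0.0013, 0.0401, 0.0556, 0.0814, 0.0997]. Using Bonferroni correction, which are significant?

Bonferroni α = 0.05/24 = 0.00208. Significant p-values: [0.0013]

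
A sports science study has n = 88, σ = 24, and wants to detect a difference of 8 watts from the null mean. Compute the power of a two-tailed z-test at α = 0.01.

SE = σ/√n = 24/√88 = 2.558. Non-centrality λ = d/SE = 8/2.558 = 3.127. Power ≈ Φ(λ - z_{α/2}) = Φ(3.127 - 2.576) = Φ(0.551) = 0.709.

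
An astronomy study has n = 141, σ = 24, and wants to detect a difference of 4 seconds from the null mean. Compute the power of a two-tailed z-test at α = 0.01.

SE = σ/√n = 24/√141 = 2.021. Non-centrality λ = d/SE = 4/2.021 = 1.979. Power ≈ Φ(λ - z_{α/2}) = Φ(1.979 - 2.576) = Φ(-0.597) = 0.275.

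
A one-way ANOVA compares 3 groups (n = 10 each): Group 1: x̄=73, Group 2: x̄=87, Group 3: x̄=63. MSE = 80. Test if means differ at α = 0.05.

Grand mean = 74.33. SS_between = 2906.67, MS_between = 1453.33. F = 18.167, F_crit ≈ 3.354. Reject H₀.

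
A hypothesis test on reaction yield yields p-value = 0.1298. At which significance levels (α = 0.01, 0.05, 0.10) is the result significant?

p = 0.1298. Not significant at any of the given levels.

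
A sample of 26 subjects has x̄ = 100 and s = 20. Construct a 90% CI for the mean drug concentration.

CI = x̄ ± t*(s/√n) = 100 ± 1.708(20/√26) = (93.3, 106.7)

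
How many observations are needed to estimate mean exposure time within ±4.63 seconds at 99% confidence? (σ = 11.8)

n = (z*σ/E)² = (2.576×11.8/4.63)² = 43.1 → n = 44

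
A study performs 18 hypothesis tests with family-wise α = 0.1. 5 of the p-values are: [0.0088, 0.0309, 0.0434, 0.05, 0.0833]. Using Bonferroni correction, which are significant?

Bonferroni α = 0.1/18 = 0.00556. None of the given p-values are significant.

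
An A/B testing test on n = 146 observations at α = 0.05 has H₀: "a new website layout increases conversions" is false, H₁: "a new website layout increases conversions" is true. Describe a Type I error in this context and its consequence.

Type I error: rejecting H₀ when it is true — concluding that a new website layout increases conversions when in fact it is not. Consequence: rolling out a layout that doesn't actually help — wasted engineering effort.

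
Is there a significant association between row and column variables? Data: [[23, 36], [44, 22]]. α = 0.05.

χ² = 9.6. df = 1, critical = 3.841. Reject H₀. Variables are dependent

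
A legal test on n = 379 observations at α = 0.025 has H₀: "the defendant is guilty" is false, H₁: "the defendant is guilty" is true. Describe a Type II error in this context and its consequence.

Type II error: failing to reject H₀ when it is false — concluding that the defendant is guilty is not supported when in fact it is. Consequence: acquitting a guilty person.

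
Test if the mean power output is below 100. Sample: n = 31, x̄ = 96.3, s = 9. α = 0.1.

t = (96.3 - 100)/(9/√31) = -2.289, df = 30. Critical t = -1.31. Reject H₀.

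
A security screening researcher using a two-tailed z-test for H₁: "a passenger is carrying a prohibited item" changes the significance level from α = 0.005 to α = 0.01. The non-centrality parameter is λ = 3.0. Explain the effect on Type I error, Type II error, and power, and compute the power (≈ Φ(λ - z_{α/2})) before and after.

Increasing α from 0.005 to 0.01:
• Type I error rate increases (α is the Type I rate by definition).
• Critical value moves from z_{α/2} = 2.807 to 2.576, so power = Φ(λ - z_{α/2}) goes from Φ(3.0 - 2.807) = 0.577 to Φ(3.0 - 2.576) = 0.664.
• Type II error rate β = 1 - power therefore decreases (0.423 → 0.336).
Appropriate when false negatives are costly — here, letting a prohibited item through — security breach.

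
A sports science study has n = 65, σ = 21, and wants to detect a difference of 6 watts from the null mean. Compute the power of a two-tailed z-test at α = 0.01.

SE = σ/√n = 21/√65 = 2.605. Non-centrality λ = d/SE = 6/2.605 = 2.304. Power ≈ Φ(λ - z_{α/2}) = Φ(2.304 - 2.576) = Φ(-0.272) = 0.393.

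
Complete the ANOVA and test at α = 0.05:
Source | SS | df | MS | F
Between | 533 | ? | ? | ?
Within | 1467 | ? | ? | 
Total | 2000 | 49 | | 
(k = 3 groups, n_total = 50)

df_between = 2, df_within = 47. MS_between = 266.5, MS_within = 31.21. F = 8.538, F_crit ≈ 3.195. Reject H₀.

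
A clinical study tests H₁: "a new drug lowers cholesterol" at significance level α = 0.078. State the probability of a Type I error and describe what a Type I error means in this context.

P(Type I error) = α = 0.078. A Type I error is rejecting H₀ when H₀ is actually true (false positive) — here, concluding that a new drug lowers cholesterol when in fact this is not the case. Consequence: approving an ineffective drug — patients take a useless medication and may skip effective alternatives.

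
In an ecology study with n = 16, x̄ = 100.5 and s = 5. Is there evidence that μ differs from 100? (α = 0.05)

t = (x̄ - μ₀)/(s/√n) = (100.5 - 100)/(5/√16) = 0.4. df = 15, critical t = ±2.131. Fail to reject H₀.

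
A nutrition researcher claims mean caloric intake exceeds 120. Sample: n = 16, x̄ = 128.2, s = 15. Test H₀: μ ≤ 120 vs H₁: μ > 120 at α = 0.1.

t = (128.2 - 120)/(15/√16) = 2.187, df = 15. Critical t = 1.341. Reject H₀.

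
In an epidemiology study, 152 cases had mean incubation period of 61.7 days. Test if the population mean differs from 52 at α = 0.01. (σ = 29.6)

z = (x̄ - μ₀)/(σ/√n) = (61.7 - 52)/(29.6/√152) = 4.04. Critical value: ±2.576. Since |4.04| > 2.576, Reject H₀.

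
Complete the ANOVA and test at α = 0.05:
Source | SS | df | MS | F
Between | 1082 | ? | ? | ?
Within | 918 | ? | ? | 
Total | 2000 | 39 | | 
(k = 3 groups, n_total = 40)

df_between = 2, df_within = 37. MS_between = 541.0, MS_within = 24.81. F = 21.805, F_crit ≈ 3.252. Reject H₀.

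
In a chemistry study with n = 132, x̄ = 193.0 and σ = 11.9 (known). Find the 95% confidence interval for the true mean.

CI = x̄ ± z*(σ/√n) = 193.0 ± 1.96(11.9/√132) = 193.0 ± 2.03 = (190.97, 195.03)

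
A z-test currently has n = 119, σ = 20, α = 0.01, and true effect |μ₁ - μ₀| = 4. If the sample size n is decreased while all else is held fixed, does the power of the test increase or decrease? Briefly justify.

Power decreases: a smaller n inflates the standard error σ/√n, pulling the sampling distribution under H₁ back toward the critical value.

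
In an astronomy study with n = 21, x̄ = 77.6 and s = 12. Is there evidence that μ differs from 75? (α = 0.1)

t = (x̄ - μ₀)/(s/√n) = (77.6 - 75)/(12/√21) = 0.993. df = 20, critical t = ±1.725. Fail to reject H₀.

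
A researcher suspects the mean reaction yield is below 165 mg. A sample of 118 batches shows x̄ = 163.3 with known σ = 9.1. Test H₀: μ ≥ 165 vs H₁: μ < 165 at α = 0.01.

z = -2.029. Critical value: -2.33. Fail to reject H₀.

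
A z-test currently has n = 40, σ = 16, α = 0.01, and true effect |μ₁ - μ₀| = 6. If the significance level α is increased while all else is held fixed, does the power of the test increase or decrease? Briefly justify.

Power increases: a larger α lowers the critical value, so more of the H₁ sampling distribution falls in the rejection region.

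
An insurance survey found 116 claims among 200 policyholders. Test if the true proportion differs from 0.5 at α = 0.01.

p̂ = 0.58, p₀ = 0.5. z = (p̂ - p₀)/√(p₀(1-p₀)/n) = 2.263. Critical: ±2.576. Fail to reject H₀.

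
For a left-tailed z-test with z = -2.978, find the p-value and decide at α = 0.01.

p = P(Z < -2.978) = Φ(-2.978) ≈ 0.0015. Since p < 0.01, reject H₀ (significant) at α = 0.01.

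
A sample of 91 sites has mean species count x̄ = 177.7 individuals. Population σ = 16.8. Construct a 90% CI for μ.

CI = x̄ ± z*(σ/√n) = 177.7 ± 1.645(16.8/√91) = 177.7 ± 2.9 = (174.8, 180.6)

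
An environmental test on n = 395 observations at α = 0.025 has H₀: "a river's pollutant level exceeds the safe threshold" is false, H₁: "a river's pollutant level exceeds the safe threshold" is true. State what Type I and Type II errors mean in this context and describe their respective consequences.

Type I (false positive): concluding that a river's pollutant level exceeds the safe threshold when it is not — shutting down a compliant factory unnecessarily. Type II (false negative): failing to conclude that a river's pollutant level exceeds the safe threshold when it is — allowing unsafe pollution to continue. Which is costlier depends on domain priorities and is a judgement call rather than a statistical fact.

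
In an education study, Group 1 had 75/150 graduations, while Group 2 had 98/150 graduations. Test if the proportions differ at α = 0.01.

p̂₁ = 0.5, p̂₂ = 0.653, pooled p̂ = 0.577. z = -2.688. Critical: ±2.576. Reject H₀.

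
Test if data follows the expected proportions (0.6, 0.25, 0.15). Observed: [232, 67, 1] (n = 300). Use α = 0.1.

Expected: [180.0, 75.0, 45.0]. χ² = 58.898. df = 2, critical = 4.605. Reject H₀.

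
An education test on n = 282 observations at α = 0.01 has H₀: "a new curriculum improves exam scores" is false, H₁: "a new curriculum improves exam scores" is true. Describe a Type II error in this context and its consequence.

Type II error: failing to reject H₀ when it is false — concluding that a new curriculum improves exam scores is not supported when in fact it is. Consequence: keeping the old curriculum when the new one would have helped students.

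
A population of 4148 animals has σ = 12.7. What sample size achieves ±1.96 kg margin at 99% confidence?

Without FPC: n₀ = (2.576×12.7/1.96)² = 278.604. With FPC: n = n₀N/(n₀+N-1) = 261.1 → n = 262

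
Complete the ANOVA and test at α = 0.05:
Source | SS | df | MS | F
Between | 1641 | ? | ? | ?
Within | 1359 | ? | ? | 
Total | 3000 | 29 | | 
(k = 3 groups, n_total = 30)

df_between = 2, df_within = 27. MS_between = 820.5, MS_within = 50.33. F = 16.301, F_crit ≈ 3.354. Reject H₀.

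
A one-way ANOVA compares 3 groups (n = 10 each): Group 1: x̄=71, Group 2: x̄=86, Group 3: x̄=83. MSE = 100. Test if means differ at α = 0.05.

Grand mean = 80.0. SS_between = 1260.0, MS_between = 630.0. F = 6.3, F_crit ≈ 3.354. Reject H₀.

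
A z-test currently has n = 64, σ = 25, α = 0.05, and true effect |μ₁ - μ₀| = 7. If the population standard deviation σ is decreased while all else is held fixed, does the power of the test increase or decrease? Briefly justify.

Power increases: a smaller σ shrinks the standard error σ/√n, moving the sampling distribution under H₁ further from the critical value.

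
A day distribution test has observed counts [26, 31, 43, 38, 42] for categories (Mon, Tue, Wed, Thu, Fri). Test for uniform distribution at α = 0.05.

Expected = 36 each. χ² = Σ(O-E)²/E = 5.944. df = 4, critical value = 9.488. Fail to reject H₀.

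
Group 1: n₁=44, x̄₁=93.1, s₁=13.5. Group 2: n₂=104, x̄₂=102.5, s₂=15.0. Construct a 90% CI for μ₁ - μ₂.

Difference = -9.4. SE = √(13.5²/44 + 15.0²/104) = 2.511. CI = (-13.53, -5.27)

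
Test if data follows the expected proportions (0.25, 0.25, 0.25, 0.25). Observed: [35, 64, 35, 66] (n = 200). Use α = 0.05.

Expected: [50.0, 50.0, 50.0, 50.0]. χ² = 18.04. df = 3, critical = 7.815. Reject H₀.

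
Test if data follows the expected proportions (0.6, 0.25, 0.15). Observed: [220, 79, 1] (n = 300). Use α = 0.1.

Expected: [180.0, 75.0, 45.0]. χ² = 52.124. df = 2, critical = 4.605. Reject H₀.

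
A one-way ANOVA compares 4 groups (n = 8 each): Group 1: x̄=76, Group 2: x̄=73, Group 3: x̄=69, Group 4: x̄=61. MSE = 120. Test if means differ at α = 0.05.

Grand mean = 69.75. SS_between = 1014.0, MS_between = 338.0. F = 2.817, F_crit ≈ 2.947. Fail to reject H₀.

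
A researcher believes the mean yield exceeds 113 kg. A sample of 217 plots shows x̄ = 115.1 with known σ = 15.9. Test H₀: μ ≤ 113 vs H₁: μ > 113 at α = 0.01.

z = 1.946. Critical value: 2.33. Fail to reject H₀.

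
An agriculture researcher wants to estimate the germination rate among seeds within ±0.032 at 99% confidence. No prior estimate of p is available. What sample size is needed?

Conservative approach: use p = 0.5 (maximizes p(1-p) = 0.25). n = z²(0.25)/E² = 2.576²×0.25/0.032² = 1620.1 → n = 1621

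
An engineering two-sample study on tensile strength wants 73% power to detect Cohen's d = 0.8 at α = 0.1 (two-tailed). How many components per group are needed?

z_{α/2} = 1.645, z_β = Φ⁻¹(0.73) = 0.613. For large effect (d = 0.8): n per group = 2(z_{α/2} + z_β)²/d² = 2(1.645 + 0.613)²/0.8² = 15.9 → 16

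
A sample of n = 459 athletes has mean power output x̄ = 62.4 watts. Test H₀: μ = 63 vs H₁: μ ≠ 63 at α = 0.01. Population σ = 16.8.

z = (x̄ - μ₀)/(σ/√n) = (62.4 - 63)/(16.8/√459) = -0.765. Critical value: ±2.576. Since |-0.765| ≤ 2.576, Fail to reject H₀.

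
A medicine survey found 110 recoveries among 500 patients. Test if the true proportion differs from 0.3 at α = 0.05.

p̂ = 0.22, p₀ = 0.3. z = (p̂ - p₀)/√(p₀(1-p₀)/n) = -3.904. Critical: ±1.96. Reject H₀.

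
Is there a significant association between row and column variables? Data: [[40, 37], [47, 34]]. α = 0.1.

χ² = 0.589. df = 1, critical = 2.706. Fail to reject H₀. No evidence of dependence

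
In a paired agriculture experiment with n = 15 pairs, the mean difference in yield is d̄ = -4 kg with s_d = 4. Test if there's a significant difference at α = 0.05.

t = d̄/(s_d/√n) = -4/(4/√15) = -3.873. df = 14, critical t = ±2.145. Reject H₀.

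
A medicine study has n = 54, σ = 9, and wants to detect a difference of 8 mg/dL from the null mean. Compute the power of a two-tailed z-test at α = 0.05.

SE = σ/√n = 9/√54 = 1.225. Non-centrality λ = d/SE = 8/1.225 = 6.532. Power ≈ Φ(λ - z_{α/2}) = Φ(6.532 - 1.96) = Φ(4.572) = 1.0.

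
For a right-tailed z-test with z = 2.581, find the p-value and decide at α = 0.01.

p = P(Z > 2.581) = 1 - Φ(2.581) ≈ 0.0049. Since p < 0.01, reject H₀ (significant) at α = 0.01.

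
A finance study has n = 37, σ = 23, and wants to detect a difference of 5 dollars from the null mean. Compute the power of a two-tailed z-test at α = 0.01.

SE = σ/√n = 23/√37 = 3.781. Non-centrality λ = d/SE = 5/3.781 = 1.322. Power ≈ Φ(λ - z_{α/2}) = Φ(1.322 - 2.576) = Φ(-1.254) = 0.105.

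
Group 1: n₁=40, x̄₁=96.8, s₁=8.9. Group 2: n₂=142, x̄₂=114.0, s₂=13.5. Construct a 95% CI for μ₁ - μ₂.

Difference = -17.2. SE = √(8.9²/40 + 13.5²/142) = 1.807. CI = (-20.74, -13.66)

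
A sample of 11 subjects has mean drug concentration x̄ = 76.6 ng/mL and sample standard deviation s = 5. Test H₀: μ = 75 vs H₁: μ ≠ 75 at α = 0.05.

t = (x̄ - μ₀)/(s/√n) = (76.6 - 75)/(5/√11) = 1.061. df = 10, critical t = ±2.228. Fail to reject H₀.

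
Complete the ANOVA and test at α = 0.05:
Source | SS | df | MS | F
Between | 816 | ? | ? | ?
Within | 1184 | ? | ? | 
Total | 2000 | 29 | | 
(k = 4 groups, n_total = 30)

df_between = 3, df_within = 26. MS_between = 272.0, MS_within = 45.54. F = 5.973, F_crit ≈ 2.975. Reject H₀.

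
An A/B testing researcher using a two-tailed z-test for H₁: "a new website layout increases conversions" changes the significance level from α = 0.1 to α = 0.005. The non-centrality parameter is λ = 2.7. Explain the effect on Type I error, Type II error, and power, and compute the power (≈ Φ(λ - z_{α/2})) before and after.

Decreasing α from 0.1 to 0.005:
• Type I error rate decreases (α is the Type I rate by definition).
• Critical value moves from z_{α/2} = 1.645 to 2.807, so power = Φ(λ - z_{α/2}) goes from Φ(2.7 - 1.645) = 0.854 to Φ(2.7 - 2.807) = 0.457.
• Type II error rate β = 1 - power therefore increases (0.146 → 0.543).
Appropriate when false positives are costly — here, rolling out a layout that doesn't actually help — wasted engineering effort.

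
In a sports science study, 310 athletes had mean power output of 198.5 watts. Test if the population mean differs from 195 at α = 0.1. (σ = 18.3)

z = (x̄ - μ₀)/(σ/√n) = (198.5 - 195)/(18.3/√310) = 3.367. Critical value: ±1.645. Since |3.367| > 1.645, Reject H₀.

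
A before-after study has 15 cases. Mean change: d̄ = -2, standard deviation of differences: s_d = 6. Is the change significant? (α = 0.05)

t = d̄/(s_d/√n) = -2/(6/√15) = -1.291. df = 14, critical t = ±2.145. Fail to reject H₀.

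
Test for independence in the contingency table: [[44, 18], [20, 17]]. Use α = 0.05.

χ² = 2.9. df = 1, critical = 3.841. Fail to reject H₀. No evidence of dependence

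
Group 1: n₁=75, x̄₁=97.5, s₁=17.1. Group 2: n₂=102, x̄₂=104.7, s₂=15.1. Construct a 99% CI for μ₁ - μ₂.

Difference = -7.2. SE = √(17.1²/75 + 15.1²/102) = 2.477. CI = (-13.58, -0.82)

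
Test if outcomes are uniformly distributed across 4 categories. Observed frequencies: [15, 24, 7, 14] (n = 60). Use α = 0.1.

Expected = 15 each. χ² = Σ(O-E)²/E = 9.733. df = 3, critical value = 6.251. Reject H₀.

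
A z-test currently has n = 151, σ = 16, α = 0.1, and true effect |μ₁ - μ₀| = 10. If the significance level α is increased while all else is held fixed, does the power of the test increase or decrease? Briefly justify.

Power increases: a larger α lowers the critical value, so more of the H₁ sampling distribution falls in the rejection region.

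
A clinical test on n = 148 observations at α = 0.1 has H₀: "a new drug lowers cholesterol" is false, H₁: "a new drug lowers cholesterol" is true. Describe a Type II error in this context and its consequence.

Type II error: failing to reject H₀ when it is false — concluding that a new drug lowers cholesterol is not supported when in fact it is. Consequence: shelving an effective drug — patients miss out on a treatment that would have helped.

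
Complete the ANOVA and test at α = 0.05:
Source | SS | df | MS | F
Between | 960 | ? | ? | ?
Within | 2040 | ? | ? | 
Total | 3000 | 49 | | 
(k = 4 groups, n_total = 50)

df_between = 3, df_within = 46. MS_between = 320.0, MS_within = 44.35. F = 7.216, F_crit ≈ 2.807. Reject H₀.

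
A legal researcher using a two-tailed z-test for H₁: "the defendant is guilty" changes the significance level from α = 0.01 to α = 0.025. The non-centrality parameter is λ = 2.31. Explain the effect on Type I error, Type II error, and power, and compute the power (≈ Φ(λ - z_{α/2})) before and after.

Increasing α from 0.01 to 0.025:
• Type I error rate increases (α is the Type I rate by definition).
• Critical value moves from z_{α/2} = 2.576 to 2.241, so power = Φ(λ - z_{α/2}) goes from Φ(2.31 - 2.576) = 0.395 to Φ(2.31 - 2.241) = 0.528.
• Type II error rate β = 1 - power therefore decreases (0.605 → 0.472).
Appropriate when false negatives are costly — here, acquitting a guilty person.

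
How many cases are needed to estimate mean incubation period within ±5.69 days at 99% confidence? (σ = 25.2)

n = (z*σ/E)² = (2.576×25.2/5.69)² = 130.2 → n = 131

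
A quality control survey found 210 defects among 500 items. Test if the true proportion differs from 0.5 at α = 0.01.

p̂ = 0.42, p₀ = 0.5. z = (p̂ - p₀)/√(p₀(1-p₀)/n) = -3.578. Critical: ±2.576. Reject H₀.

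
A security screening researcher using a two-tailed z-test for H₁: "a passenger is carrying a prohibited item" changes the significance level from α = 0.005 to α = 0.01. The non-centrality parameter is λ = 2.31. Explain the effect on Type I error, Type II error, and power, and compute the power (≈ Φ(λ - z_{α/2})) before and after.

Increasing α from 0.005 to 0.01:
• Type I error rate increases (α is the Type I rate by definition).
• Critical value moves from z_{α/2} = 2.807 to 2.576, so power = Φ(λ - z_{α/2}) goes from Φ(2.31 - 2.807) = 0.31 to Φ(2.31 - 2.576) = 0.395.
• Type II error rate β = 1 - power therefore decreases (0.69 → 0.605).
Appropriate when false negatives are costly — here, letting a prohibited item through — security breach.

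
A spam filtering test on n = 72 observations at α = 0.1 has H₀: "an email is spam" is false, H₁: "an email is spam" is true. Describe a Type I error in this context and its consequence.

Type I error: rejecting H₀ when it is true — concluding that an email is spam when in fact it is not. Consequence: a legitimate email is sent to the spam folder and the user misses it.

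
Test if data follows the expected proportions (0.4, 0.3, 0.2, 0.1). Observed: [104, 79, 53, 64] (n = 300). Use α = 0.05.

Expected: [120.0, 90.0, 60.0, 30.0]. χ² = 42.828. df = 3, critical = 7.815. Reject H₀.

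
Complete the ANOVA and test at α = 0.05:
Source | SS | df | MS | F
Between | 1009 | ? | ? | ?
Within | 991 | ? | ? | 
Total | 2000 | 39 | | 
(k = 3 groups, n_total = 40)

df_between = 2, df_within = 37. MS_between = 504.5, MS_within = 26.78. F = 18.836, F_crit ≈ 3.252. Reject H₀.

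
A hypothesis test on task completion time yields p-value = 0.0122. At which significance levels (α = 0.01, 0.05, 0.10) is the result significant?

p = 0.0122. Significant at: α = 0.05, 0.1.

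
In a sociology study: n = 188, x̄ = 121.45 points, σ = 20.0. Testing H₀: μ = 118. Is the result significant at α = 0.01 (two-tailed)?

z = (121.45 - 118)/(20.0/√188) = 2.365. Since |z| ≤ 2.576, not significant at α = 0.01.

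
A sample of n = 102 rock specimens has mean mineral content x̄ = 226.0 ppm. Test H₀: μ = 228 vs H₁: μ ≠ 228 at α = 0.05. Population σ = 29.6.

z = (x̄ - μ₀)/(σ/√n) = (226.0 - 228)/(29.6/√102) = -0.682. Critical value: ±1.96. Since |-0.682| ≤ 1.96, Fail to reject H₀.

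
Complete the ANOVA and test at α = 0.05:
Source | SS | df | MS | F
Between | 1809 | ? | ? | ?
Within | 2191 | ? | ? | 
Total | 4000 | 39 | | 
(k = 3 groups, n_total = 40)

df_between = 2, df_within = 37. MS_between = 904.5, MS_within = 59.22. F = 15.275, F_crit ≈ 3.252. Reject H₀.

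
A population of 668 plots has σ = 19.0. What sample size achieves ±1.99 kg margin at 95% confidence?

Without FPC: n₀ = (1.96×19.0/1.99)² = 350.198. With FPC: n = n₀N/(n₀+N-1) = 230.0 → n = 230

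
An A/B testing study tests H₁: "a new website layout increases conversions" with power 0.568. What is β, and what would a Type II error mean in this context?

β = 1 - power = 1 - 0.568 = 0.432. A Type II error is failing to reject H₀ when H₀ is false (false negative) — here, failing to conclude that a new website layout increases conversions when in fact it is true. Consequence: discarding a layout that would have improved conversions — lost revenue.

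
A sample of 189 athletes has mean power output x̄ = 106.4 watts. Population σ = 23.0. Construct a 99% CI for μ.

CI = x̄ ± z*(σ/√n) = 106.4 ± 2.576(23.0/√189) = 106.4 ± 4.31 = (102.09, 110.71)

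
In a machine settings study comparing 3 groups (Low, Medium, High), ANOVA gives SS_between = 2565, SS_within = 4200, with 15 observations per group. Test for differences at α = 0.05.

df_between = 2, df_within = 42. F = MS_between/MS_within = 1282.5/100.0 = 12.825. F_crit ≈ 3.22. Reject H₀. At least one mean differs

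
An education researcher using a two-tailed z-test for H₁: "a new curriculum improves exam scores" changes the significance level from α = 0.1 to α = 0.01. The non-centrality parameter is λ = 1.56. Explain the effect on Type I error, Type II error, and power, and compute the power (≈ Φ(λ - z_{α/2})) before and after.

Decreasing α from 0.1 to 0.01:
• Type I error rate decreases (α is the Type I rate by definition).
• Critical value moves from z_{α/2} = 1.645 to 2.576, so power = Φ(λ - z_{α/2}) goes from Φ(1.56 - 1.645) = 0.466 to Φ(1.56 - 2.576) = 0.155.
• Type II error rate β = 1 - power therefore increases (0.534 → 0.845).
Appropriate when false positives are costly — here, adopting a curriculum that gives no real benefit — disruption for nothing.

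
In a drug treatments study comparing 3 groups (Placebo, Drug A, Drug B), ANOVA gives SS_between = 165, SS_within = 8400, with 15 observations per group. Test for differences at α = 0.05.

df_between = 2, df_within = 42. F = MS_between/MS_within = 82.5/200.0 = 0.412. F_crit ≈ 3.22. Fail to reject H₀.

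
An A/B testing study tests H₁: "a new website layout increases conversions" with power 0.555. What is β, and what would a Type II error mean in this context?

β = 1 - power = 1 - 0.555 = 0.445. A Type II error is failing to reject H₀ when H₀ is false (false negative) — here, failing to conclude that a new website layout increases conversions when in fact it is true. Consequence: discarding a layout that would have improved conversions — lost revenue.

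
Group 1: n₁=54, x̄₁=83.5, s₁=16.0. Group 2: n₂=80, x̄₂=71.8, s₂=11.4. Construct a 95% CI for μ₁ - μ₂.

Difference = 11.7. SE = √(16.0²/54 + 11.4²/80) = 2.523. CI = (6.76, 16.64)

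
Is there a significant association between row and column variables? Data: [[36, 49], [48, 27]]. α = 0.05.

χ² = 7.487. df = 1, critical = 3.841. Reject H₀. Variables are dependent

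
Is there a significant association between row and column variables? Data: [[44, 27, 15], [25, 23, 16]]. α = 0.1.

χ² = 2.409. df = 2, critical = 4.605. Fail to reject H₀. No evidence of dependence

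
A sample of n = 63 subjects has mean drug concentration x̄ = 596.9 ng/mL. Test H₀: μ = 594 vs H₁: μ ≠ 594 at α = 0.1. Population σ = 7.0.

z = (x̄ - μ₀)/(σ/√n) = (596.9 - 594)/(7.0/√63) = 3.288. Critical value: ±1.645. Since |3.288| > 1.645, Reject H₀.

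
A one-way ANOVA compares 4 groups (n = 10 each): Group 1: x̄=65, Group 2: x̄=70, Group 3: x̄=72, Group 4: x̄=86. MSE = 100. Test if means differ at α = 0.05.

Grand mean = 73.25. SS_between = 2427.5, MS_between = 809.17. F = 8.092, F_crit ≈ 2.866. Reject H₀.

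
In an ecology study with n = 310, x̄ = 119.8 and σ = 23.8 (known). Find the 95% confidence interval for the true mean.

CI = x̄ ± z*(σ/√n) = 119.8 ± 1.96(23.8/√310) = 119.8 ± 2.65 = (117.15, 122.45)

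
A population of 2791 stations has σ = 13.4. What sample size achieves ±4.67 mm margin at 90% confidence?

Without FPC: n₀ = (1.645×13.4/4.67)² = 22.28. With FPC: n = n₀N/(n₀+N-1) = 22.1 → n = 23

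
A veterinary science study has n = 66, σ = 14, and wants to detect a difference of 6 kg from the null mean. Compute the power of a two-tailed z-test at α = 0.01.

SE = σ/√n = 14/√66 = 1.723. Non-centrality λ = d/SE = 6/1.723 = 3.482. Power ≈ Φ(λ - z_{α/2}) = Φ(3.482 - 2.576) = Φ(0.906) = 0.817.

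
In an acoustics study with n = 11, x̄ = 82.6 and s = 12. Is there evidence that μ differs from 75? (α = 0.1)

t = (x̄ - μ₀)/(s/√n) = (82.6 - 75)/(12/√11) = 2.101. df = 10, critical t = ±1.812. Reject H₀.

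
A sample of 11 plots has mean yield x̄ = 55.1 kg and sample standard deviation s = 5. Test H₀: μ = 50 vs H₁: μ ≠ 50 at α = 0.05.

t = (x̄ - μ₀)/(s/√n) = (55.1 - 50)/(5/√11) = 3.383. df = 10, critical t = ±2.228. Reject H₀.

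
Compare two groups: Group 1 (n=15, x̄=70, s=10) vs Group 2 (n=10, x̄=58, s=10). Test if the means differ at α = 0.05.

Pooled sp = 10.0. t = 2.939, df = 23. Critical t = ±2.069. Reject H₀.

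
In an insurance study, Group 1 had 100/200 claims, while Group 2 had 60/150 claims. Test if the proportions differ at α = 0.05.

p̂₁ = 0.5, p̂₂ = 0.4, pooled p̂ = 0.457. z = 1.858. Critical: ±1.96. Fail to reject H₀.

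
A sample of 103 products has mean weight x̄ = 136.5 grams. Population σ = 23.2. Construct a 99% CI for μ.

CI = x̄ ± z*(σ/√n) = 136.5 ± 2.576(23.2/√103) = 136.5 ± 5.89 = (130.61, 142.39)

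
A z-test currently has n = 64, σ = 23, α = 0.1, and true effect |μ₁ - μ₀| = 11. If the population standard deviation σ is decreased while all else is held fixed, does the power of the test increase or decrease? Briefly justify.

Power increases: a smaller σ shrinks the standard error σ/√n, moving the sampling distribution under H₁ further from the critical value.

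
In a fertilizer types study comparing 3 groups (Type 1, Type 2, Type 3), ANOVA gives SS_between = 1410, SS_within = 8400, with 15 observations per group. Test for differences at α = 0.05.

df_between = 2, df_within = 42. F = MS_between/MS_within = 705.0/200.0 = 3.525. F_crit ≈ 3.22. Reject H₀. At least one mean differs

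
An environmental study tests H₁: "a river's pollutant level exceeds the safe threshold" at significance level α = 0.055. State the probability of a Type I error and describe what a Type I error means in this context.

P(Type I error) = α = 0.055. A Type I error is rejecting H₀ when H₀ is actually true (false positive) — here, concluding that a river's pollutant level exceeds the safe threshold when in fact this is not the case. Consequence: shutting down a compliant factory unnecessarily.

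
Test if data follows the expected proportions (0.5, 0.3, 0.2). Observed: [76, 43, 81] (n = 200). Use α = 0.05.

Expected: [100.0, 60.0, 40.0]. χ² = 52.602. df = 2, critical = 5.991. Reject H₀.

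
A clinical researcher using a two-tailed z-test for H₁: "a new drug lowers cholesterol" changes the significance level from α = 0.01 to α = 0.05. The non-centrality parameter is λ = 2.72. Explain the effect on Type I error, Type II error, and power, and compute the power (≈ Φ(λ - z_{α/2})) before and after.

Increasing α from 0.01 to 0.05:
• Type I error rate increases (α is the Type I rate by definition).
• Critical value moves from z_{α/2} = 2.576 to 1.96, so power = Φ(λ - z_{α/2}) goes from Φ(2.72 - 2.576) = 0.557 to Φ(2.72 - 1.96) = 0.776.
• Type II error rate β = 1 - power therefore decreases (0.443 → 0.224).
Appropriate when false negatives are costly — here, shelving an effective drug — patients miss out on a treatment that would have helped.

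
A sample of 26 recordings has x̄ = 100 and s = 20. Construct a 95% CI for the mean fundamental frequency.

CI = x̄ ± t*(s/√n) = 100 ± 2.06(20/√26) = (91.92, 108.08)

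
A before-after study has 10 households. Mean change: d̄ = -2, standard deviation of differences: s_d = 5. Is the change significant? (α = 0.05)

t = d̄/(s_d/√n) = -2/(5/√10) = -1.265. df = 9, critical t = ±2.262. Fail to reject H₀.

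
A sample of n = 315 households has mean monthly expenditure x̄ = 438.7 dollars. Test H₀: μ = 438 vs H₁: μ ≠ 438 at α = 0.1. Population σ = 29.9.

z = (x̄ - μ₀)/(σ/√n) = (438.7 - 438)/(29.9/√315) = 0.416. Critical value: ±1.645. Since |0.416| ≤ 1.645, Fail to reject H₀.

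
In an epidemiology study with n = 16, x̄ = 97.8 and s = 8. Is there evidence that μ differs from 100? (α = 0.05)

t = (x̄ - μ₀)/(s/√n) = (97.8 - 100)/(8/√16) = -1.1. df = 15, critical t = ±2.131. Fail to reject H₀.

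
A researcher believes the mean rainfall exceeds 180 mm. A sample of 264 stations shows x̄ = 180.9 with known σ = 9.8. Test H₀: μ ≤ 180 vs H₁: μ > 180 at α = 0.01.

z = 1.492. Critical value: 2.33. Fail to reject H₀.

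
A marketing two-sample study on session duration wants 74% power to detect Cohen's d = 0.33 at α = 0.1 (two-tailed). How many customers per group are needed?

z_{α/2} = 1.645, z_β = Φ⁻¹(0.74) = 0.643. For small effect (d = 0.33): n per group = 2(z_{α/2} + z_β)²/d² = 2(1.645 + 0.643)²/0.33² = 96.1 → 97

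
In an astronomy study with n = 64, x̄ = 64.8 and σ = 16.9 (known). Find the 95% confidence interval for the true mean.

CI = x̄ ± z*(σ/√n) = 64.8 ± 1.96(16.9/√64) = 64.8 ± 4.14 = (60.66, 68.94)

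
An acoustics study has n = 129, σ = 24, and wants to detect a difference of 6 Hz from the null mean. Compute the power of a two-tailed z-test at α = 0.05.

SE = σ/√n = 24/√129 = 2.113. Non-centrality λ = d/SE = 6/2.113 = 2.839. Power ≈ Φ(λ - z_{α/2}) = Φ(2.839 - 1.96) = Φ(0.879) = 0.81.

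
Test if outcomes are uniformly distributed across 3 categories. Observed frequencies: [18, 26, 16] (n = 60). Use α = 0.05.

Expected = 20 each. χ² = Σ(O-E)²/E = 2.8. df = 2, critical value = 5.991. Fail to reject H₀.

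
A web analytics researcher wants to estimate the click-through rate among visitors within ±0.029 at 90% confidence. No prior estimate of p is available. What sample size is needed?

Conservative approach: use p = 0.5 (maximizes p(1-p) = 0.25). n = z²(0.25)/E² = 1.645²×0.25/0.029² = 804.4 → n = 805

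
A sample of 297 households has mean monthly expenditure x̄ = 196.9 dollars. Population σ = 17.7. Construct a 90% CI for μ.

CI = x̄ ± z*(σ/√n) = 196.9 ± 1.645(17.7/√297) = 196.9 ± 1.69 = (195.21, 198.59)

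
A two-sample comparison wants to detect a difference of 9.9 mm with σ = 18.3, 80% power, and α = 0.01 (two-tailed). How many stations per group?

n per group = 2(z_α/2 + z_β)²σ²/d² = 2×(2.576 + 0.84)²×18.3²/9.9² = 79.7 → n = 80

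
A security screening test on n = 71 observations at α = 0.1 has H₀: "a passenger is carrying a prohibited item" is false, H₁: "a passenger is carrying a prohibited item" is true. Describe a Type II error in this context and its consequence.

Type II error: failing to reject H₀ when it is false — concluding that a passenger is carrying a prohibited item is not supported when in fact it is. Consequence: letting a prohibited item through — security breach.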